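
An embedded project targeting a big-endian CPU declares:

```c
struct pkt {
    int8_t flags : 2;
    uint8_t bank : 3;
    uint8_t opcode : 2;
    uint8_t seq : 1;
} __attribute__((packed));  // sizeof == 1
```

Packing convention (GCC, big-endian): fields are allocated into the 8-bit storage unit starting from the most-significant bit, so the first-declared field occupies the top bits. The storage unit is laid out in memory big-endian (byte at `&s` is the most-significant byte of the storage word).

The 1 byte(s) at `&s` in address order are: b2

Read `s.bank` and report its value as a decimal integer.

6

[0]=0xb2 (big-endian) → word 0xb2
flags:2 @ bit 6 → (0xb2>>6)&0x3 = 0x2
bank:3 @ bit 3 → (0xb2>>3)&0x7 = 0x6  ←
opcode:2 @ bit 1 → (0xb2>>1)&0x3 = 0x1
seq:1 @ bit 0 → (0xb2>>0)&0x1 = 0x0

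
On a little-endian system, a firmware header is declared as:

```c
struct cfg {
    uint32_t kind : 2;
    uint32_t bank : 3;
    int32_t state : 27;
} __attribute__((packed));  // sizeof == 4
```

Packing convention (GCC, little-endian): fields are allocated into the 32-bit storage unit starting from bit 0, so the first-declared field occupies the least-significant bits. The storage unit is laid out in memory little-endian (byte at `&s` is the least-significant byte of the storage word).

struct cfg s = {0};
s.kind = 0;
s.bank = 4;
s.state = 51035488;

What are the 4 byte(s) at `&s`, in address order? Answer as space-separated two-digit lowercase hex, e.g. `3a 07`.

10 ac 57 61

[0+:2] kind=0 & 0x3 = 0x0; word=0x00000000
[2+:3] bank=4 & 0x7 = 0x4; word=0x00000010
[5+:27] state=51035488 & 0x7ffffff = 0x30abd60; word=0x6157ac10
word = 0x6157ac10 → little-endian bytes:
  [0]=0x10  [1]=0xac  [2]=0x57  [3]=0x61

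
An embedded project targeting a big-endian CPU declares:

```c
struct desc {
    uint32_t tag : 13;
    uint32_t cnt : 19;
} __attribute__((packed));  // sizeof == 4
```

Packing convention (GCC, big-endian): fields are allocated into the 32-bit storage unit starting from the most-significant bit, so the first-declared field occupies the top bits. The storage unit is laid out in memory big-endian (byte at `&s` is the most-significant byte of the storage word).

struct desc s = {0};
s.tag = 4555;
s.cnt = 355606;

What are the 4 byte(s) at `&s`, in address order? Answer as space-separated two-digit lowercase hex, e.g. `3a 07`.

tag (13b) val=4555 bits=0x11cb at bit 19: 0x8e580000
cnt (19b) val=355606 bits=0x56d16 at bit 0: 0x8e5d6d16
word = 0x8e5d6d16 → big-endian bytes:
  [0]=0x8e  [1]=0x5d  [2]=0x6d  [3]=0x16

8e 5d 6d 16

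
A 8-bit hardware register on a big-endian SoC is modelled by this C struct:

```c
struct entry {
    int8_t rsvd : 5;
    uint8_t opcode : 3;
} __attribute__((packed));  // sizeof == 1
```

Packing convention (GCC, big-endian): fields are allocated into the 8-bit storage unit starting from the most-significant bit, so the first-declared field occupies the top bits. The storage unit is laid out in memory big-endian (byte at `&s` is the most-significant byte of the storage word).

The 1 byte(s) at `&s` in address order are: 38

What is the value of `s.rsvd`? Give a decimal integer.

[0]=0x38 (big-endian) → word 0x38
rsvd:5 @ bit 3 → (0x38>>3)&0x1f = 0x7  ←
opcode:3 @ bit 0 → (0x38>>0)&0x7 = 0x0
rsvd signed 5b, MSB=0: value = 7

7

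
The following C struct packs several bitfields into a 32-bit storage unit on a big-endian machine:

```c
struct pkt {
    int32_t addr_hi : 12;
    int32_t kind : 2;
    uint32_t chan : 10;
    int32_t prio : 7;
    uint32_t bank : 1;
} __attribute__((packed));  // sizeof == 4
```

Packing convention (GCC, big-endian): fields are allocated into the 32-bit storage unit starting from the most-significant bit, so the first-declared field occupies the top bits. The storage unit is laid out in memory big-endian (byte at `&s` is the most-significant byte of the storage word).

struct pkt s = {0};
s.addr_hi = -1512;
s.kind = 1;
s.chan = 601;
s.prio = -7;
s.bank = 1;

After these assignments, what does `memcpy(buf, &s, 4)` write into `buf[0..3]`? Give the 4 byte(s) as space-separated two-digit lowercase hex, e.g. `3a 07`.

a1 86 59 f3

[20+:12] addr_hi=-1512 & 0xfff = 0xa18; word=0xa1800000
[18+:2] kind=1 & 0x3 = 0x1; word=0xa1840000
[8+:10] chan=601 & 0x3ff = 0x259; word=0xa1865900
[1+:7] prio=-7 & 0x7f = 0x79; word=0xa18659f2
[0+:1] bank=1 & 0x1 = 0x1; word=0xa18659f3
word = 0xa18659f3 → big-endian bytes:
  [0]=0xa1  [1]=0x86  [2]=0x59  [3]=0xf3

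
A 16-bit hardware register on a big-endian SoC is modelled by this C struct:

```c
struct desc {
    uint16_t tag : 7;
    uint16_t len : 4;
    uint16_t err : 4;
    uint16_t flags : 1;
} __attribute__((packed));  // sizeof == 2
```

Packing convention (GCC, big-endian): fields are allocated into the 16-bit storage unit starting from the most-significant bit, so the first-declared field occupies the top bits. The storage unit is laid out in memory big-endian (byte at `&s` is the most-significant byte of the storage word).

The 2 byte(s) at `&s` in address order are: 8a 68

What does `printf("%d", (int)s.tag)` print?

69

[0]=0x8a [1]=0x68 (big-endian) → word 0x8a68
tag:7 @ bit 9 → (0x8a68>>9)&0x7f = 0x45  ←
len:4 @ bit 5 → (0x8a68>>5)&0xf = 0x3
err:4 @ bit 1 → (0x8a68>>1)&0xf = 0x4
flags:1 @ bit 0 → (0x8a68>>0)&0x1 = 0x0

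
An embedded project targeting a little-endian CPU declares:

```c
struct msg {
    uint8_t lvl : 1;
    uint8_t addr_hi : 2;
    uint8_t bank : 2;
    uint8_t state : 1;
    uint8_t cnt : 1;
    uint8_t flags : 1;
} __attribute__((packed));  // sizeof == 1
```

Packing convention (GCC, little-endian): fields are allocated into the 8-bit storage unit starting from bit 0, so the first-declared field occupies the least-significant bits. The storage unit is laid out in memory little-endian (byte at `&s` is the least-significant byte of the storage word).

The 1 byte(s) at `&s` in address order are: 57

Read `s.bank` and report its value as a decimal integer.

[0]=0x57 (little-endian) → word 0x57
lvl:1 @ bit 0 → (0x57>>0)&0x1 = 0x1
addr_hi:2 @ bit 1 → (0x57>>1)&0x3 = 0x3
bank:2 @ bit 3 → (0x57>>3)&0x3 = 0x2  ←
state:1 @ bit 5 → (0x57>>5)&0x1 = 0x0
cnt:1 @ bit 6 → (0x57>>6)&0x1 = 0x1
flags:1 @ bit 7 → (0x57>>7)&0x1 = 0x0

2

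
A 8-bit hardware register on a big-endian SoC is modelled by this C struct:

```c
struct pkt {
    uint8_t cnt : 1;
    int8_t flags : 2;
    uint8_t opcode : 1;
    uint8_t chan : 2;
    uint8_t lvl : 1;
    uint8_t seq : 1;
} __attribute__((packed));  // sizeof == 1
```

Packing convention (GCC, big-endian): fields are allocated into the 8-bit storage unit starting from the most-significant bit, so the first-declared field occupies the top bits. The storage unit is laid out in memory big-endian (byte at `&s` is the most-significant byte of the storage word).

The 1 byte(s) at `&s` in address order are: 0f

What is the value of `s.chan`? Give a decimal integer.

[0]=0x0f (big-endian) → word 0x0f
cnt:1 @ bit 7 → (0x0f>>7)&0x1 = 0x0
flags:2 @ bit 5 → (0x0f>>5)&0x3 = 0x0
opcode:1 @ bit 4 → (0x0f>>4)&0x1 = 0x0
chan:2 @ bit 2 → (0x0f>>2)&0x3 = 0x3  ←
lvl:1 @ bit 1 → (0x0f>>1)&0x1 = 0x1
seq:1 @ bit 0 → (0x0f>>0)&0x1 = 0x1

3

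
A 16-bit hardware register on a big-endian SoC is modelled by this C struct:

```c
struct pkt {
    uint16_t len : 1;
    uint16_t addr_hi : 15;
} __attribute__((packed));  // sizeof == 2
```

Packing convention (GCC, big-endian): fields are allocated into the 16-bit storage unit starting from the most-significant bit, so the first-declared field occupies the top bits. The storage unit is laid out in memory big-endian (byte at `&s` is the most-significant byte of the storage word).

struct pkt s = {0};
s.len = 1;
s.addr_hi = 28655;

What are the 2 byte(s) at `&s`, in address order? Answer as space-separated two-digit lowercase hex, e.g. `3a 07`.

len:1 = 1 → 0x1 << 15 → word 0x8000
addr_hi:15 = 28655 → 0x6fef << 0 → word 0xefef
word = 0xefef → big-endian bytes:
  [0]=0xef  [1]=0xef

ef ef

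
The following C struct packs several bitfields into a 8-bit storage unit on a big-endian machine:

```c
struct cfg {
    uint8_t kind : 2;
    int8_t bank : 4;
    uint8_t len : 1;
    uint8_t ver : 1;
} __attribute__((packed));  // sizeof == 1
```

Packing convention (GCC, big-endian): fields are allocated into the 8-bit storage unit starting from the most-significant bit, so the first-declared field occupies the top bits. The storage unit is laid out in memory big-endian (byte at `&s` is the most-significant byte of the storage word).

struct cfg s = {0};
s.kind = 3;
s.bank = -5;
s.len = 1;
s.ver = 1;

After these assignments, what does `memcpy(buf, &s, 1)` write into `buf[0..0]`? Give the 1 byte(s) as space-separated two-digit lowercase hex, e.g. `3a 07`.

[6+:2] kind=3 & 0x3 = 0x3; word=0xc0
[2+:4] bank=-5 & 0xf = 0xb; word=0xec
[1+:1] len=1 & 0x1 = 0x1; word=0xee
[0+:1] ver=1 & 0x1 = 0x1; word=0xef
word = 0xef → big-endian bytes:
  [0]=0xef

ef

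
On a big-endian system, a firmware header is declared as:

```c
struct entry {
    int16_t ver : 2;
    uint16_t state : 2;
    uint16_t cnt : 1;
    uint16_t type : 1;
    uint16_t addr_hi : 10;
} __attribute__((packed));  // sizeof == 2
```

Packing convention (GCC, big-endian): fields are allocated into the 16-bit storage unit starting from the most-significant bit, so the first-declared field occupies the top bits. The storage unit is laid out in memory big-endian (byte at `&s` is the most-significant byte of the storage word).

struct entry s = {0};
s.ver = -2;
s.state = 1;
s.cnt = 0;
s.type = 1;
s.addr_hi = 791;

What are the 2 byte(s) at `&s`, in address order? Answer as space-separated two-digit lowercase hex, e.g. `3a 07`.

97 17

[14+:2] ver=-2 & 0x3 = 0x2; word=0x8000
[12+:2] state=1 & 0x3 = 0x1; word=0x9000
[11+:1] cnt=0 & 0x1 = 0x0; word=0x9000
[10+:1] type=1 & 0x1 = 0x1; word=0x9400
[0+:10] addr_hi=791 & 0x3ff = 0x317; word=0x9717
word = 0x9717 → big-endian bytes:
  [0]=0x97  [1]=0x17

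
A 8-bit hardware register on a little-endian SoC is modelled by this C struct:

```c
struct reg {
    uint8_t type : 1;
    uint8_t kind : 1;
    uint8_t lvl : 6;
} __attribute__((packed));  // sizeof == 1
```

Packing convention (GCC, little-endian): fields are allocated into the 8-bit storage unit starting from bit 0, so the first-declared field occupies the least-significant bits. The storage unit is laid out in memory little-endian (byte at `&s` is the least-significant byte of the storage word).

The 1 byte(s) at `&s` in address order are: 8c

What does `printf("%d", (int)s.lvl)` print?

35

[0]=0x8c (little-endian) → word 0x8c
type [0+:1] = (word>>0) & 0x1 = 0
kind [1+:1] = (word>>1) & 0x1 = 0
lvl [2+:6] = (word>>2) & 0x3f = 35  ←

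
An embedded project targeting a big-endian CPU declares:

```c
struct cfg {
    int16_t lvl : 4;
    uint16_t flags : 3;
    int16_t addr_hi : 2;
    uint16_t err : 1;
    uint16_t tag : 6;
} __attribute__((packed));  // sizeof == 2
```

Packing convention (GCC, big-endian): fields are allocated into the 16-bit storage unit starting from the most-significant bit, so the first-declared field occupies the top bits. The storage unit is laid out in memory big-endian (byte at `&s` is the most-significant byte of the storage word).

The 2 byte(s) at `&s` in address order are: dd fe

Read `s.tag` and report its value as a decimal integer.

[0]=0xdd [1]=0xfe (big-endian) → word 0xddfe
lvl [12+:4] = (word>>12) & 0xf = 13
flags [9+:3] = (word>>9) & 0x7 = 6
addr_hi [7+:2] = (word>>7) & 0x3 = 3
err [6+:1] = (word>>6) & 0x1 = 1
tag [0+:6] = (word>>0) & 0x3f = 62  ←

62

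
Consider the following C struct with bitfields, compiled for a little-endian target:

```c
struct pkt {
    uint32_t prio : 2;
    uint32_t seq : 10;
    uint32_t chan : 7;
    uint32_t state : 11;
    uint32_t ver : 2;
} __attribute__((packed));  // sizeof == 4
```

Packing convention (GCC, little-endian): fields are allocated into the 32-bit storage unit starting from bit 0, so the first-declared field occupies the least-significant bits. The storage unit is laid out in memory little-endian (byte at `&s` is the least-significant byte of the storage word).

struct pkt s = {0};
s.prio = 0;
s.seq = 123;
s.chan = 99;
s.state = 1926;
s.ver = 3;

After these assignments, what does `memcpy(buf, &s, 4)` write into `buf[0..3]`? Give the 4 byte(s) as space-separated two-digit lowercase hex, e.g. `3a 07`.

ec 31 36 fc

[0+:2] prio=0 & 0x3 = 0x0; word=0x00000000
[2+:10] seq=123 & 0x3ff = 0x7b; word=0x000001ec
[12+:7] chan=99 & 0x7f = 0x63; word=0x000631ec
[19+:11] state=1926 & 0x7ff = 0x786; word=0x3c3631ec
[30+:2] ver=3 & 0x3 = 0x3; word=0xfc3631ec
word = 0xfc3631ec → little-endian bytes:
  [0]=0xec  [1]=0x31  [2]=0x36  [3]=0xfc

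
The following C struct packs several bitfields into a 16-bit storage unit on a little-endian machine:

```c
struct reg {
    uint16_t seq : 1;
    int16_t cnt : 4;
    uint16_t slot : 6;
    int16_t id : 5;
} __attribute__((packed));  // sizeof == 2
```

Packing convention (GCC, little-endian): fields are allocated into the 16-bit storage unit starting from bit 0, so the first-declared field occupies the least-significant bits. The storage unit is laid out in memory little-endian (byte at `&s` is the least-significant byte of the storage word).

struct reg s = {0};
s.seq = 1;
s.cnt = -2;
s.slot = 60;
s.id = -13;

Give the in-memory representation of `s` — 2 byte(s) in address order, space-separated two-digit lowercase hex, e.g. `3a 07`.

9d 9f

[0+:1] seq=1 & 0x1 = 0x1; word=0x0001
[1+:4] cnt=-2 & 0xf = 0xe; word=0x001d
[5+:6] slot=60 & 0x3f = 0x3c; word=0x079d
[11+:5] id=-13 & 0x1f = 0x13; word=0x9f9d
word = 0x9f9d → little-endian bytes:
  [0]=0x9d  [1]=0x9f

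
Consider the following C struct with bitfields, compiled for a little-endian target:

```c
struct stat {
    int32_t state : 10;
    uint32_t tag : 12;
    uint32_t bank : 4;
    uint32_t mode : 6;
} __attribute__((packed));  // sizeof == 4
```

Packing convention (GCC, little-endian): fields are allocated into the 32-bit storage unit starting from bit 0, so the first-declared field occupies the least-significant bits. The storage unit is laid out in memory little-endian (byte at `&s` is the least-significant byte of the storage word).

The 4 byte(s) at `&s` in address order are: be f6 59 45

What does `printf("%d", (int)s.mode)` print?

[0]=0xbe [1]=0xf6 [2]=0x59 [3]=0x45 (little-endian) → word 0x4559f6be
state [0+:10] = (word>>0) & 0x3ff = 702
tag [10+:12] = (word>>10) & 0xfff = 1661
bank [22+:4] = (word>>22) & 0xf = 5
mode [26+:6] = (word>>26) & 0x3f = 17  ←

17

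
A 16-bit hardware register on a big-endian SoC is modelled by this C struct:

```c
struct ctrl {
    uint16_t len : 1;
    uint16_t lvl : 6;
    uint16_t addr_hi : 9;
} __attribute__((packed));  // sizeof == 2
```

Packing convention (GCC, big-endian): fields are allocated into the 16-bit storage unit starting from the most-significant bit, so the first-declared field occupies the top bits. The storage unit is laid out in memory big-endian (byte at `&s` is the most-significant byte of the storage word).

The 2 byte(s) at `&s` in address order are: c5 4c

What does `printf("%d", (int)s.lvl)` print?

[0]=0xc5 [1]=0x4c (big-endian) → word 0xc54c
len:1 @ bit 15 → (0xc54c>>15)&0x1 = 0x1
lvl:6 @ bit 9 → (0xc54c>>9)&0x3f = 0x22  ←
addr_hi:9 @ bit 0 → (0xc54c>>0)&0x1ff = 0x14c

34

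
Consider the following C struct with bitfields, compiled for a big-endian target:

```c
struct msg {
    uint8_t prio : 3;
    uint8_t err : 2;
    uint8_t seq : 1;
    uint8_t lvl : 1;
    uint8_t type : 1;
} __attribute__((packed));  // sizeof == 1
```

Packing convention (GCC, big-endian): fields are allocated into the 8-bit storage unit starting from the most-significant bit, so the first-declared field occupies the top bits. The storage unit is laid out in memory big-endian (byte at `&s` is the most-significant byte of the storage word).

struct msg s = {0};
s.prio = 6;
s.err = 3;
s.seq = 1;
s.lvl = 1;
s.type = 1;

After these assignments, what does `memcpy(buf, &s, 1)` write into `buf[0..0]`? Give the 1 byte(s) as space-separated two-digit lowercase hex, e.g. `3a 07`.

df

prio (3b) val=6 bits=0x6 at bit 5: 0xc0
err (2b) val=3 bits=0x3 at bit 3: 0xd8
seq (1b) val=1 bits=0x1 at bit 2: 0xdc
lvl (1b) val=1 bits=0x1 at bit 1: 0xde
type (1b) val=1 bits=0x1 at bit 0: 0xdf
word = 0xdf → big-endian bytes:
  [0]=0xdf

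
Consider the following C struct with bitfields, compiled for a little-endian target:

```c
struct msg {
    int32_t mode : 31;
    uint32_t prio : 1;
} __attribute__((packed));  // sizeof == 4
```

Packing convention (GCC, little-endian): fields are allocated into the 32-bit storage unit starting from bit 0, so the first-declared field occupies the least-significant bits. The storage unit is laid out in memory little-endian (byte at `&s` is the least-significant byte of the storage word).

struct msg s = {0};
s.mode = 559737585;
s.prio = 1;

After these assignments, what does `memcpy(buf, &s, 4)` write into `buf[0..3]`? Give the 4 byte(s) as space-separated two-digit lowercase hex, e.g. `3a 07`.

mode:31 = 559737585 → 0x215ceaf1 << 0 → word 0x215ceaf1
prio:1 = 1 → 0x1 << 31 → word 0xa15ceaf1
word = 0xa15ceaf1 → little-endian bytes:
  [0]=0xf1  [1]=0xea  [2]=0x5c  [3]=0xa1

f1 ea 5c a1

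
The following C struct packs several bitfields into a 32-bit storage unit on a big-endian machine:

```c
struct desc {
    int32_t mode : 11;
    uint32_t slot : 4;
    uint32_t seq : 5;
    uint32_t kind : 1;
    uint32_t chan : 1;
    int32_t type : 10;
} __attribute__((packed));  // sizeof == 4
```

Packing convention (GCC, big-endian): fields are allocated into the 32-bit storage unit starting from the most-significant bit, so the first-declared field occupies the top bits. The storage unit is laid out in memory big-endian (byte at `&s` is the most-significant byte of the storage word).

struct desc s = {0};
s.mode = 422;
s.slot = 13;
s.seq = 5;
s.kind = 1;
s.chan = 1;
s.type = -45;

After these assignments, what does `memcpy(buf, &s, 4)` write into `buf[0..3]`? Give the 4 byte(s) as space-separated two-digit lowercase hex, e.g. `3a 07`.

mode (11b) val=422 bits=0x1a6 at bit 21: 0x34c00000
slot (4b) val=13 bits=0xd at bit 17: 0x34da0000
seq (5b) val=5 bits=0x5 at bit 12: 0x34da5000
kind (1b) val=1 bits=0x1 at bit 11: 0x34da5800
chan (1b) val=1 bits=0x1 at bit 10: 0x34da5c00
type (10b) val=-45 bits=0x3d3 at bit 0: 0x34da5fd3
word = 0x34da5fd3 → big-endian bytes:
  [0]=0x34  [1]=0xda  [2]=0x5f  [3]=0xd3

34 da 5f d3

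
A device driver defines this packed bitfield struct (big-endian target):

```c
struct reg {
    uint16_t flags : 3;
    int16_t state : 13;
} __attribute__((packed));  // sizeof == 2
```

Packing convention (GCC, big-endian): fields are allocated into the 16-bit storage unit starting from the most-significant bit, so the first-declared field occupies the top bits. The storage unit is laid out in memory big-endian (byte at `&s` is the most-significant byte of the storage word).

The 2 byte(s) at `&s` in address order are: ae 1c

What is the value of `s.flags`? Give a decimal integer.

[0]=0xae [1]=0x1c (big-endian) → word 0xae1c
flags:3 @ bit 13 → (0xae1c>>13)&0x7 = 0x5  ←
state:13 @ bit 0 → (0xae1c>>0)&0x1fff = 0xe1c

5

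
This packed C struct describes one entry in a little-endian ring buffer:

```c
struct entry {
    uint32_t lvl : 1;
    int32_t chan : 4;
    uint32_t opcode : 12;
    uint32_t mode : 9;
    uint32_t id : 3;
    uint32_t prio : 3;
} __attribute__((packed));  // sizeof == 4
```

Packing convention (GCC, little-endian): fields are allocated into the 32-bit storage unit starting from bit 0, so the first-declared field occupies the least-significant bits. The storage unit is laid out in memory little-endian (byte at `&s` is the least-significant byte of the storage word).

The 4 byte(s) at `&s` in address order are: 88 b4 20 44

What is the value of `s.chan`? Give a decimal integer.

4

[0]=0x88 [1]=0xb4 [2]=0x20 [3]=0x44 (little-endian) → word 0x4420b488
lvl:1 @ bit 0 → (0x4420b488>>0)&0x1 = 0x0
chan:4 @ bit 1 → (0x4420b488>>1)&0xf = 0x4  ←
opcode:12 @ bit 5 → (0x4420b488>>5)&0xfff = 0x5a4
mode:9 @ bit 17 → (0x4420b488>>17)&0x1ff = 0x10
id:3 @ bit 26 → (0x4420b488>>26)&0x7 = 0x1
prio:3 @ bit 29 → (0x4420b488>>29)&0x7 = 0x2
chan signed 4b, MSB=0: value = 4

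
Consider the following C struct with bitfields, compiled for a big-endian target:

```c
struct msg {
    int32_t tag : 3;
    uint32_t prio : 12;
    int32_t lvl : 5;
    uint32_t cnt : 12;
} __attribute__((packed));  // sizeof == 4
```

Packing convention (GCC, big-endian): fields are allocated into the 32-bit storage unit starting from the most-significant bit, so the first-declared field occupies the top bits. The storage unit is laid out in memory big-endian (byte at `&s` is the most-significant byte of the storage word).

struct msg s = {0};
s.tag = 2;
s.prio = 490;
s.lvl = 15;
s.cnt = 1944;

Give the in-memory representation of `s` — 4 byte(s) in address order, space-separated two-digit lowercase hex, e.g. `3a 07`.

43 d4 f7 98

[29+:3] tag=2 & 0x7 = 0x2; word=0x40000000
[17+:12] prio=490 & 0xfff = 0x1ea; word=0x43d40000
[12+:5] lvl=15 & 0x1f = 0xf; word=0x43d4f000
[0+:12] cnt=1944 & 0xfff = 0x798; word=0x43d4f798
word = 0x43d4f798 → big-endian bytes:
  [0]=0x43  [1]=0xd4  [2]=0xf7  [3]=0x98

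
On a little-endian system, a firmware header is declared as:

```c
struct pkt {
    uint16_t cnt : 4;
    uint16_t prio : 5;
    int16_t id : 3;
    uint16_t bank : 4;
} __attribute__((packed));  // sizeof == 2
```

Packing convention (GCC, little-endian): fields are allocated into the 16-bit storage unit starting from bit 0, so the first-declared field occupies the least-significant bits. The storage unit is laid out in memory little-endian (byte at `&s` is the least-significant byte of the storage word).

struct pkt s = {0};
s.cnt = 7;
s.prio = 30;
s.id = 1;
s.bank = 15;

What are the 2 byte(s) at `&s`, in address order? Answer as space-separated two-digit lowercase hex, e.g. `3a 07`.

e7 f3

cnt (4b) val=7 bits=0x7 at bit 0: 0x0007
prio (5b) val=30 bits=0x1e at bit 4: 0x01e7
id (3b) val=1 bits=0x1 at bit 9: 0x03e7
bank (4b) val=15 bits=0xf at bit 12: 0xf3e7
word = 0xf3e7 → little-endian bytes:
  [0]=0xe7  [1]=0xf3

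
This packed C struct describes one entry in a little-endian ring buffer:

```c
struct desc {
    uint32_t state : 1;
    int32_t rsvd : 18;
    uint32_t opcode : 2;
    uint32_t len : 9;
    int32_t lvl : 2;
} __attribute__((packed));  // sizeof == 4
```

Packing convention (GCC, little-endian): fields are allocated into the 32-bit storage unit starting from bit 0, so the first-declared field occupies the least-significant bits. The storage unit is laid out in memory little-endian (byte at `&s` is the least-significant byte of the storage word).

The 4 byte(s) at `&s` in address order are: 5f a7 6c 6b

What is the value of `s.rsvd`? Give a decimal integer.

-109649

[0]=0x5f [1]=0xa7 [2]=0x6c [3]=0x6b (little-endian) → word 0x6b6ca75f
state:1 @ bit 0 → (0x6b6ca75f>>0)&0x1 = 0x1
rsvd:18 @ bit 1 → (0x6b6ca75f>>1)&0x3ffff = 0x253af  ←
opcode:2 @ bit 19 → (0x6b6ca75f>>19)&0x3 = 0x1
len:9 @ bit 21 → (0x6b6ca75f>>21)&0x1ff = 0x15b
lvl:2 @ bit 30 → (0x6b6ca75f>>30)&0x3 = 0x1
rsvd signed 18b, MSB=1: 152495 - 262144 = -109649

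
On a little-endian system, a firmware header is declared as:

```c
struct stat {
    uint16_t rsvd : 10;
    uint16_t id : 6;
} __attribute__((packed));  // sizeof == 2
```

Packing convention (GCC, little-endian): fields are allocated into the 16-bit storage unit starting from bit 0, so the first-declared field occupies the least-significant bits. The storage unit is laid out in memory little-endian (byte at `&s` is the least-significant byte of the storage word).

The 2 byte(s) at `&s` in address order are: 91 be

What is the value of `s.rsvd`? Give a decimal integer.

[0]=0x91 [1]=0xbe (little-endian) → word 0xbe91
rsvd [0+:10] = (word>>0) & 0x3ff = 657  ←
id [10+:6] = (word>>10) & 0x3f = 47

657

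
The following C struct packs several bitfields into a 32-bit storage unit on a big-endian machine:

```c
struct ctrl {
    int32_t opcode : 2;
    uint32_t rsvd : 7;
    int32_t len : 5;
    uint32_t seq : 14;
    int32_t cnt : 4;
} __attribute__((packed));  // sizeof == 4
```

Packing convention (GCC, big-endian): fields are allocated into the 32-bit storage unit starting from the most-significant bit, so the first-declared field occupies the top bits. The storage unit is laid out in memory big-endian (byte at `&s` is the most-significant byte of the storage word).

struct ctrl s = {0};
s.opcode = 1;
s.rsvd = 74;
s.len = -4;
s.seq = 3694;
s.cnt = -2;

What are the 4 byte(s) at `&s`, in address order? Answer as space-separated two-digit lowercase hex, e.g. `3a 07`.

65 70 e6 ee

[30+:2] opcode=1 & 0x3 = 0x1; word=0x40000000
[23+:7] rsvd=74 & 0x7f = 0x4a; word=0x65000000
[18+:5] len=-4 & 0x1f = 0x1c; word=0x65700000
[4+:14] seq=3694 & 0x3fff = 0xe6e; word=0x6570e6e0
[0+:4] cnt=-2 & 0xf = 0xe; word=0x6570e6ee
word = 0x6570e6ee → big-endian bytes:
  [0]=0x65  [1]=0x70  [2]=0xe6  [3]=0xee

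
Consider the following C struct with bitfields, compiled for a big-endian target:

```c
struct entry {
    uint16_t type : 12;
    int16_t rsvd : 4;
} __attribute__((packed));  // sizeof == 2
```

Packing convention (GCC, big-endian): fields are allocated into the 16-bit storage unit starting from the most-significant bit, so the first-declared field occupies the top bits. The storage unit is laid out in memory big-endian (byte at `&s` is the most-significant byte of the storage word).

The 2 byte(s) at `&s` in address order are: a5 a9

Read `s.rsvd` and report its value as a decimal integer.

-7

[0]=0xa5 [1]=0xa9 (big-endian) → word 0xa5a9
type:12 @ bit 4 → (0xa5a9>>4)&0xfff = 0xa5a
rsvd:4 @ bit 0 → (0xa5a9>>0)&0xf = 0x9  ←
rsvd signed 4b, MSB=1: 9 - 16 = -7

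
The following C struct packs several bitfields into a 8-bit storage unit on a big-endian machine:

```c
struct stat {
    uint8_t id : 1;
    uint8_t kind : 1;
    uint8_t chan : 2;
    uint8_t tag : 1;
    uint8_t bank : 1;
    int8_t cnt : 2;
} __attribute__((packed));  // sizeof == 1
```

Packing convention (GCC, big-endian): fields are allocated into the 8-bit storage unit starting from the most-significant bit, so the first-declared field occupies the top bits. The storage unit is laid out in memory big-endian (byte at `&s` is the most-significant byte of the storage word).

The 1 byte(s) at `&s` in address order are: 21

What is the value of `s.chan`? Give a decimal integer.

[0]=0x21 (big-endian) → word 0x21
id [7+:1] = (word>>7) & 0x1 = 0
kind [6+:1] = (word>>6) & 0x1 = 0
chan [4+:2] = (word>>4) & 0x3 = 2  ←
tag [3+:1] = (word>>3) & 0x1 = 0
bank [2+:1] = (word>>2) & 0x1 = 0
cnt [0+:2] = (word>>0) & 0x3 = 1

2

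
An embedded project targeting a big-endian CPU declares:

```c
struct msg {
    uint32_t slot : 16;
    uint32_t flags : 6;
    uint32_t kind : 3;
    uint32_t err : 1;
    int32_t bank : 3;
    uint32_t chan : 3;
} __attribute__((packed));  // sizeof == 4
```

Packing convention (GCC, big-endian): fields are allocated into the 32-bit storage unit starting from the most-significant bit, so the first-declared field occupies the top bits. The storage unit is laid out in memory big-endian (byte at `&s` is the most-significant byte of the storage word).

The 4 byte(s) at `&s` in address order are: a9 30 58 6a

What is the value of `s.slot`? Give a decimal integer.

43312

[0]=0xa9 [1]=0x30 [2]=0x58 [3]=0x6a (big-endian) → word 0xa930586a
slot [16+:16] = (word>>16) & 0xffff = 43312  ←
flags [10+:6] = (word>>10) & 0x3f = 22
kind [7+:3] = (word>>7) & 0x7 = 0
err [6+:1] = (word>>6) & 0x1 = 1
bank [3+:3] = (word>>3) & 0x7 = 5
chan [0+:3] = (word>>0) & 0x7 = 2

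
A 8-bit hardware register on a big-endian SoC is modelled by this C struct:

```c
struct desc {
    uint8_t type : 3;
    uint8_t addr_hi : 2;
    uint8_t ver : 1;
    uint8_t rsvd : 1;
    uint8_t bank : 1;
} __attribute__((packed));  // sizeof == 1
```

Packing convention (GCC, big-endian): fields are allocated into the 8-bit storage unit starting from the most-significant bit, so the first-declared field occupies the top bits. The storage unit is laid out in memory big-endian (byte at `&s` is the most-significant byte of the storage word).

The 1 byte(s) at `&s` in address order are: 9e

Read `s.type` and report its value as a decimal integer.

4

[0]=0x9e (big-endian) → word 0x9e
type [5+:3] = (word>>5) & 0x7 = 4  ←
addr_hi [3+:2] = (word>>3) & 0x3 = 3
ver [2+:1] = (word>>2) & 0x1 = 1
rsvd [1+:1] = (word>>1) & 0x1 = 1
bank [0+:1] = (word>>0) & 0x1 = 0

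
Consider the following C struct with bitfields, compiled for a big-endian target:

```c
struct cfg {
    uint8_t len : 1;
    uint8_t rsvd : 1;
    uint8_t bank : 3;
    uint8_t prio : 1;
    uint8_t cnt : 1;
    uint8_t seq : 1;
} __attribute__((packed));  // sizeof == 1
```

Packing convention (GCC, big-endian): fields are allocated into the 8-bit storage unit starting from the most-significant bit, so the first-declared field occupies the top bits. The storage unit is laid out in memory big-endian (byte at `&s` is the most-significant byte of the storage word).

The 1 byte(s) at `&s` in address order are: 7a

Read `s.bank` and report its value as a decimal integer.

7

[0]=0x7a (big-endian) → word 0x7a
len:1 @ bit 7 → (0x7a>>7)&0x1 = 0x0
rsvd:1 @ bit 6 → (0x7a>>6)&0x1 = 0x1
bank:3 @ bit 3 → (0x7a>>3)&0x7 = 0x7  ←
prio:1 @ bit 2 → (0x7a>>2)&0x1 = 0x0
cnt:1 @ bit 1 → (0x7a>>1)&0x1 = 0x1
seq:1 @ bit 0 → (0x7a>>0)&0x1 = 0x0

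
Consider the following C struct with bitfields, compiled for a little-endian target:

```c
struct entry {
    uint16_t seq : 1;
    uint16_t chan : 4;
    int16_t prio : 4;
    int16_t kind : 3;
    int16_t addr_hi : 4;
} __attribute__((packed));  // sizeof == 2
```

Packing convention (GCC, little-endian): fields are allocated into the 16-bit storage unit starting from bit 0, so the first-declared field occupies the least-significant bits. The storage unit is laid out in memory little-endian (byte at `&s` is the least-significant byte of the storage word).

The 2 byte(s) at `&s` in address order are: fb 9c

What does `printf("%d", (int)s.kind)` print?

-2

[0]=0xfb [1]=0x9c (little-endian) → word 0x9cfb
seq:1 @ bit 0 → (0x9cfb>>0)&0x1 = 0x1
chan:4 @ bit 1 → (0x9cfb>>1)&0xf = 0xd
prio:4 @ bit 5 → (0x9cfb>>5)&0xf = 0x7
kind:3 @ bit 9 → (0x9cfb>>9)&0x7 = 0x6  ←
addr_hi:4 @ bit 12 → (0x9cfb>>12)&0xf = 0x9
kind signed 3b, MSB=1: 6 - 8 = -2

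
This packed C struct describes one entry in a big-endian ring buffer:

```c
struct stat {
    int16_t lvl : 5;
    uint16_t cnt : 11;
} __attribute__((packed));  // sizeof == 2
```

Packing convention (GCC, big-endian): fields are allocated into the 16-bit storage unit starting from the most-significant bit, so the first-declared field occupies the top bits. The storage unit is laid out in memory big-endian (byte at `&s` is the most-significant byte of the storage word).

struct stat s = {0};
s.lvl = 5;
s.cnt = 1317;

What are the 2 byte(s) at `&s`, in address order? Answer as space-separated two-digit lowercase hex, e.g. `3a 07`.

[11+:5] lvl=5 & 0x1f = 0x5; word=0x2800
[0+:11] cnt=1317 & 0x7ff = 0x525; word=0x2d25
word = 0x2d25 → big-endian bytes:
  [0]=0x2d  [1]=0x25

2d 25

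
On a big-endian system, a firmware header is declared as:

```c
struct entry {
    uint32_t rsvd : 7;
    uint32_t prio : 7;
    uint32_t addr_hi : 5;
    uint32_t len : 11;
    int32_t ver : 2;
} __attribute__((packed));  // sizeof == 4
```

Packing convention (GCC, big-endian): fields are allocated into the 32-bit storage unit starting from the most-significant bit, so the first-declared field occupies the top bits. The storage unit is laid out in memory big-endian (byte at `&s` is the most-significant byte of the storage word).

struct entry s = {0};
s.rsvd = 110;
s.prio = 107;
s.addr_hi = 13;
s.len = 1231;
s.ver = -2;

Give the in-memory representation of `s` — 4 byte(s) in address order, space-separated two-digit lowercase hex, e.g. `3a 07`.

rsvd:7 = 110 → 0x6e << 25 → word 0xdc000000
prio:7 = 107 → 0x6b << 18 → word 0xddac0000
addr_hi:5 = 13 → 0xd << 13 → word 0xddada000
len:11 = 1231 → 0x4cf << 2 → word 0xddadb33c
ver:2 = -2 → 0x2 << 0 → word 0xddadb33e
word = 0xddadb33e → big-endian bytes:
  [0]=0xdd  [1]=0xad  [2]=0xb3  [3]=0x3e

dd ad b3 3e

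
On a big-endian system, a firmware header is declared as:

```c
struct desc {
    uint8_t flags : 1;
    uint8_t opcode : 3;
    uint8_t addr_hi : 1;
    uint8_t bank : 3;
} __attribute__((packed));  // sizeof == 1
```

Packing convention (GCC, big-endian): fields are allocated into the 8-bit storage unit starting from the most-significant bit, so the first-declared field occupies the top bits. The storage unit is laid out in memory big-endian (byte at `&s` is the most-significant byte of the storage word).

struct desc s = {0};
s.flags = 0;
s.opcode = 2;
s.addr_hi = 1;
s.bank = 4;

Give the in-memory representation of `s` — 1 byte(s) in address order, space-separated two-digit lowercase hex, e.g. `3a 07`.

2c

flags (1b) val=0 bits=0x0 at bit 7: 0x00
opcode (3b) val=2 bits=0x2 at bit 4: 0x20
addr_hi (1b) val=1 bits=0x1 at bit 3: 0x28
bank (3b) val=4 bits=0x4 at bit 0: 0x2c
word = 0x2c → big-endian bytes:
  [0]=0x2c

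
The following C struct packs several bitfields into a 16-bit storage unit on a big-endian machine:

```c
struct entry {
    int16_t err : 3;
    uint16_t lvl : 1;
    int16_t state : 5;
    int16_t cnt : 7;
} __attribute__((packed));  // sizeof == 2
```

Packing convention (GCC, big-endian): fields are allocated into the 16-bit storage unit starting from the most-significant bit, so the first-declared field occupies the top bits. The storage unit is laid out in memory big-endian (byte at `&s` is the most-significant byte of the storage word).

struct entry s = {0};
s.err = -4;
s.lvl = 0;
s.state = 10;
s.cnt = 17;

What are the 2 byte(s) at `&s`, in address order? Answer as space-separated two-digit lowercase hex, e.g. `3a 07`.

85 11

err (3b) val=-4 bits=0x4 at bit 13: 0x8000
lvl (1b) val=0 bits=0x0 at bit 12: 0x8000
state (5b) val=10 bits=0xa at bit 7: 0x8500
cnt (7b) val=17 bits=0x11 at bit 0: 0x8511
word = 0x8511 → big-endian bytes:
  [0]=0x85  [1]=0x11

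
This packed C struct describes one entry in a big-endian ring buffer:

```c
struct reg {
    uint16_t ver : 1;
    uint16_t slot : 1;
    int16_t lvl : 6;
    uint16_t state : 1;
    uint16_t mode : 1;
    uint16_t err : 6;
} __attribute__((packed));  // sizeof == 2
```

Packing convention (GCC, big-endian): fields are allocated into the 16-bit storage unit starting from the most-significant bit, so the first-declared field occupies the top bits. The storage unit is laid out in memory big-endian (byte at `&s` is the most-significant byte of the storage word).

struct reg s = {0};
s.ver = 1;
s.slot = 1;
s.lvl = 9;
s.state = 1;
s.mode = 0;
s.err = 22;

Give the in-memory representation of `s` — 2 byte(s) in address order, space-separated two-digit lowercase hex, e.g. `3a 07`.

ver (1b) val=1 bits=0x1 at bit 15: 0x8000
slot (1b) val=1 bits=0x1 at bit 14: 0xc000
lvl (6b) val=9 bits=0x9 at bit 8: 0xc900
state (1b) val=1 bits=0x1 at bit 7: 0xc980
mode (1b) val=0 bits=0x0 at bit 6: 0xc980
err (6b) val=22 bits=0x16 at bit 0: 0xc996
word = 0xc996 → big-endian bytes:
  [0]=0xc9  [1]=0x96

c9 96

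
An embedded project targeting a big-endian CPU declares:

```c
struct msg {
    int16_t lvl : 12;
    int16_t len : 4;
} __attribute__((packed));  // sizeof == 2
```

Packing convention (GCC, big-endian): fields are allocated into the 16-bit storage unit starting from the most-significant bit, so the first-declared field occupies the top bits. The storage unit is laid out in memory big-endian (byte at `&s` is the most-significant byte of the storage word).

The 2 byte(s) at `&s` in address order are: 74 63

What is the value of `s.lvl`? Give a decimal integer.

[0]=0x74 [1]=0x63 (big-endian) → word 0x7463
lvl [4+:12] = (word>>4) & 0xfff = 1862  ←
len [0+:4] = (word>>0) & 0xf = 3
lvl signed 12b, MSB=0: value = 1862

1862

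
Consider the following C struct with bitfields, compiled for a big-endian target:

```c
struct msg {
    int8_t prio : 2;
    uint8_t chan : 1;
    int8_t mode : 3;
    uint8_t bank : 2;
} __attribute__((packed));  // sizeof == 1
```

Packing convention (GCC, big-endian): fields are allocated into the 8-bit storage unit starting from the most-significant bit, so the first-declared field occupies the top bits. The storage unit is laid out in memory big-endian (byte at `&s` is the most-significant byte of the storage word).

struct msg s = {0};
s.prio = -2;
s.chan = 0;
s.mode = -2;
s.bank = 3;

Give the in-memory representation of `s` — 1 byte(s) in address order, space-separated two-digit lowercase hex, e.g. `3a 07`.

[6+:2] prio=-2 & 0x3 = 0x2; word=0x80
[5+:1] chan=0 & 0x1 = 0x0; word=0x80
[2+:3] mode=-2 & 0x7 = 0x6; word=0x98
[0+:2] bank=3 & 0x3 = 0x3; word=0x9b
word = 0x9b → big-endian bytes:
  [0]=0x9b

9b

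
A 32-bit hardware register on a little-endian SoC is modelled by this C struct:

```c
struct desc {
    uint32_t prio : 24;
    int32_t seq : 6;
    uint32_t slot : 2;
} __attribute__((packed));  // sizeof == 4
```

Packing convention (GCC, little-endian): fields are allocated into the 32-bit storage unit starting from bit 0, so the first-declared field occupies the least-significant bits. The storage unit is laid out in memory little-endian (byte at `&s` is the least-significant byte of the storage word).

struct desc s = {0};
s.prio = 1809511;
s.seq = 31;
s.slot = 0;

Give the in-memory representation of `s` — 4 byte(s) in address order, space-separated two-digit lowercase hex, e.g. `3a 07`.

prio (24b) val=1809511 bits=0x1b9c67 at bit 0: 0x001b9c67
seq (6b) val=31 bits=0x1f at bit 24: 0x1f1b9c67
slot (2b) val=0 bits=0x0 at bit 30: 0x1f1b9c67
word = 0x1f1b9c67 → little-endian bytes:
  [0]=0x67  [1]=0x9c  [2]=0x1b  [3]=0x1f

67 9c 1b 1f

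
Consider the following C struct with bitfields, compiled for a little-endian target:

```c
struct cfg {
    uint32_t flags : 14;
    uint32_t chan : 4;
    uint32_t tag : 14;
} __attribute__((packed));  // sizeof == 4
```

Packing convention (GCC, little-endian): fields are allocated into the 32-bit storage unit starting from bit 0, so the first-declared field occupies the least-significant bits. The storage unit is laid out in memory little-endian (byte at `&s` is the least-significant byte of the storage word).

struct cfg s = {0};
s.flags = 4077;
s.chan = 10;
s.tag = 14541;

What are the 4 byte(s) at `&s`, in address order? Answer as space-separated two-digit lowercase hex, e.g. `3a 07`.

flags:14 = 4077 → 0xfed << 0 → word 0x00000fed
chan:4 = 10 → 0xa << 14 → word 0x00028fed
tag:14 = 14541 → 0x38cd << 18 → word 0xe3368fed
word = 0xe3368fed → little-endian bytes:
  [0]=0xed  [1]=0x8f  [2]=0x36  [3]=0xe3

ed 8f 36 e3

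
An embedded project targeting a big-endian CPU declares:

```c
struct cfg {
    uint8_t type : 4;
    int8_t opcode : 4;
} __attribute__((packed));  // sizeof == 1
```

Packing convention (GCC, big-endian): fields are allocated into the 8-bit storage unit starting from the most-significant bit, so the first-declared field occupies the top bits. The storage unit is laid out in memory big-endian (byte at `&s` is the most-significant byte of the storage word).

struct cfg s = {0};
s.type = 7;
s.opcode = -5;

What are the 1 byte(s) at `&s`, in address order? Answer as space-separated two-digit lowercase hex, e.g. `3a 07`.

type:4 = 7 → 0x7 << 4 → word 0x70
opcode:4 = -5 → 0xb << 0 → word 0x7b
word = 0x7b → big-endian bytes:
  [0]=0x7b

7b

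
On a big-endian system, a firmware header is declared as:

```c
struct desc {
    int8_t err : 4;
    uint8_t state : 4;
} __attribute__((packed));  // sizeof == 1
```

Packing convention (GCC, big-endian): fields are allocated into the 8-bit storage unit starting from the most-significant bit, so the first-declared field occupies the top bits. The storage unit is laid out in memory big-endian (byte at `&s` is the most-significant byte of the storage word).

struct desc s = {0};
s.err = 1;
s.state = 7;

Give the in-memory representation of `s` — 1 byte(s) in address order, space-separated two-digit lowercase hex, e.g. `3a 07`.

17

err (4b) val=1 bits=0x1 at bit 4: 0x10
state (4b) val=7 bits=0x7 at bit 0: 0x17
word = 0x17 → big-endian bytes:
  [0]=0x17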